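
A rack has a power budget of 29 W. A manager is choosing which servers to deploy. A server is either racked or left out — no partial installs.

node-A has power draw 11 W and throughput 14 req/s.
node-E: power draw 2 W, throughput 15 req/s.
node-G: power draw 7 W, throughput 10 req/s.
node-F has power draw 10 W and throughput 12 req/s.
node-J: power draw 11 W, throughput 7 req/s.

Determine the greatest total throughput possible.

node-E + node-G + node-F: power draw 2 + 7 + 10 = 19 ≤ 29, throughput 15 + 10 + 12 = 37.
node-A + node-E + node-F: power draw 11 + 2 + 10 = 23 ≤ 29, throughput 14 + 15 + 12 = 41.
node-A + node-E + node-G: power draw 11 + 2 + 7 = 20 ≤ 29, throughput 14 + 15 + 10 = 39.
Best is node-A, node-E, and node-F with total throughput 41.

41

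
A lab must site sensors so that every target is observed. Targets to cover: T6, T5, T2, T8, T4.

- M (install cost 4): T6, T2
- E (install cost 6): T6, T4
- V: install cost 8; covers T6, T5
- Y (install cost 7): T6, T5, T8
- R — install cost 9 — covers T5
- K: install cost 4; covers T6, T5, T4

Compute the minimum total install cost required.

15

Choose M, Y, and K: together they cover T6, T5, T2, T8, T4 — every target.
Total install cost: 4 + 7 + 4 = 15.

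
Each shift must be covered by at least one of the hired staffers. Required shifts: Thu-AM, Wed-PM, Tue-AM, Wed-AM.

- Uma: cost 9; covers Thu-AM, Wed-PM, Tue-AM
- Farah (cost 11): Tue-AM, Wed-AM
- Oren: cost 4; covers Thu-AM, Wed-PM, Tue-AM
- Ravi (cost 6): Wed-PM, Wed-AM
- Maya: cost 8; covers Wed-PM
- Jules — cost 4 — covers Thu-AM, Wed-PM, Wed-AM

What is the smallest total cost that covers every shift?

8

This is a weighted set-cover instance.
Choose Oren and Jules: together they cover Thu-AM, Wed-PM, Tue-AM, Wed-AM — every shift.
Total cost: 4 + 4 = 8.
No cover costs less than 8.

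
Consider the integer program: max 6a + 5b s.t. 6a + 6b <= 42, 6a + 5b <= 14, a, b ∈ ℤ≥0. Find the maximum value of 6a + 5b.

Relaxing integrality, the LP optimum is 14.00 at (a,b) = (2.33, 0), which is not an integer point.
(a,b)=(2,0): 6·2+6·0=12≤42, 6·2+5·0=12≤14, objective 12.
(a,b)=(1,1): 6·1+6·1=12≤42, 6·1+5·1=11≤14, objective 11.
(a,b)=(1,0): 6·1+6·0=6≤42, 6·1+5·0=6≤14, objective 6.
Maximum is 12 at (a,b)=(2,0).

12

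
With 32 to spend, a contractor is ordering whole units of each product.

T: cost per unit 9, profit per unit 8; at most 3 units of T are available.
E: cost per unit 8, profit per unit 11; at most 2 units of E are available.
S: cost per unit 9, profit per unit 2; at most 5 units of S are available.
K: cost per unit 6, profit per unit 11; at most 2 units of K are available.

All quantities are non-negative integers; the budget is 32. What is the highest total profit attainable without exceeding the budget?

2×E and 2×K: cost 28 ≤ 32, profit 2·11 + 2·11 = 44.
1×T, 1×E, and 2×K: cost 29 ≤ 32, profit 1·8 + 1·11 + 2·11 = 41.
Best is 44.

44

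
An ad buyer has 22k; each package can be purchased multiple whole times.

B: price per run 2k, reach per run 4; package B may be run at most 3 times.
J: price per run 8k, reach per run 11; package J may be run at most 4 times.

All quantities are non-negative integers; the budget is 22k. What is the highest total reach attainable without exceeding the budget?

34

B has the best ratio (4/2); taking only B gives at most 3×4 = 12 (stopped by the supply cap of 3).
Mixing does better — 3×B and 2×J: price 22 ≤ 22, reach 3·4 + 2·11 = 34.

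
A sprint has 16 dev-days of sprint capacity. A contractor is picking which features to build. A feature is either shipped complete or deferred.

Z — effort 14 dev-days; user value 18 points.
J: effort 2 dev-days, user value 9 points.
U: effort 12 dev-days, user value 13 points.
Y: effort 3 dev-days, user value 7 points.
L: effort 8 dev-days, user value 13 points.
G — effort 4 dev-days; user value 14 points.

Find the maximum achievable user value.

Take J, L, and G: effort 2 + 8 + 4 = 14 ≤ 16, user value 9 + 13 + 14 = 36.
No other feasible combination does better.

36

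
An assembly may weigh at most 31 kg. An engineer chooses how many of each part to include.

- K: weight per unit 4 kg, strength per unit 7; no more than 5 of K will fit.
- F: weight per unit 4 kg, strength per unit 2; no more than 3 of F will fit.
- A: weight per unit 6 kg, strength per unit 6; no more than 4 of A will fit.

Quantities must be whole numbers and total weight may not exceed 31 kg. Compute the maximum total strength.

43

This is a bounded integer knapsack.
K has the best ratio (7/4); taking only K gives at most 5×7 = 35 (stopped by the supply cap of 5).
Mixing does better — 5×K, 1×F, and 1×A: weight 30 ≤ 31, strength 5·7 + 1·2 + 1·6 = 43.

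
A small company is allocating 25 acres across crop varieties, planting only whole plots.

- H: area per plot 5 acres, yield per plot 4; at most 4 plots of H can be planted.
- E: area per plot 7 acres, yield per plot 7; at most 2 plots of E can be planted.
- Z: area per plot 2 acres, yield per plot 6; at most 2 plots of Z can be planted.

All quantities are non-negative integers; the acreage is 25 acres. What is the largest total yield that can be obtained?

30

4×H and 2×Z: area 24 ≤ 25, yield 4·4 + 2·6 = 28.
1×H, 2×E, and 2×Z: area 23 ≤ 25, yield 1·4 + 2·7 + 2·6 = 30.
Best is 30.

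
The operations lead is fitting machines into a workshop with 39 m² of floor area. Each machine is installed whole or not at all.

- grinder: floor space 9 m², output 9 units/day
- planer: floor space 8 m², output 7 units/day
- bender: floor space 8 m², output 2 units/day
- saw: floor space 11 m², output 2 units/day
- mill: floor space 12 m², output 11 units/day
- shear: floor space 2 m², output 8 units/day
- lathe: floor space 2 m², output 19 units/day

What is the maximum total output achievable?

Treat it as a binary knapsack problem.
Allowing fractional choices, the relaxed optimum would be about 55.5, but machines are indivisible.
grinder + planer + mill + shear + lathe: floor space 9 + 8 + 12 + 2 + 2 = 33 ≤ 39, output 9 + 7 + 11 + 8 + 19 = 54.
grinder + bender + mill + shear + lathe: floor space 9 + 8 + 12 + 2 + 2 = 33 ≤ 39, output 9 + 2 + 11 + 8 + 19 = 49.
grinder + saw + mill + shear + lathe: floor space 9 + 11 + 12 + 2 + 2 = 36 ≤ 39, output 9 + 2 + 11 + 8 + 19 = 49.
Best is grinder, planer, mill, shear, and lathe with total output 54.

54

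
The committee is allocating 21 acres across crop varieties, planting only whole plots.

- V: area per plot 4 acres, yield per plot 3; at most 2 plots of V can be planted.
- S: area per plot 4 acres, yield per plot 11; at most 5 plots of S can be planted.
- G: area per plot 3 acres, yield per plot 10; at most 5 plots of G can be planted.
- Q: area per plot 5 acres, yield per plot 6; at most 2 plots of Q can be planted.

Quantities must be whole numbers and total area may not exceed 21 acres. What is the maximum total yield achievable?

This is a bounded integer knapsack.
Take 3×S and 3×G: area 21 ≤ 21, yield 3·11 + 3·10 = 63.
No other integer combination yields more.

63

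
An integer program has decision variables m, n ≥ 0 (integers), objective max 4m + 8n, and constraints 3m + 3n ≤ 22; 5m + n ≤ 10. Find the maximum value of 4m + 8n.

The continuous relaxation peaks at (0, 7.33) with value 58.67; rounding to a feasible lattice point costs some objective.
(m,n)=(0,7) is feasible, giving 56.
(m,n)=(0,6) is feasible, giving 48.
Maximum is 56 at (m,n)=(0,7).

56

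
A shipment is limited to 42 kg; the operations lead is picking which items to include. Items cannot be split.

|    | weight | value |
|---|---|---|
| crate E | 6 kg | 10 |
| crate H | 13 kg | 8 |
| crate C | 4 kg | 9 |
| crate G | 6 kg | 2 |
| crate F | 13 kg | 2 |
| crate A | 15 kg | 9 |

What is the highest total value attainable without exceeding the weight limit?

Allowing fractional choices, the relaxed optimum would be about 37.3, but items are indivisible.
crate E + crate C + crate G + crate A: weight 6 + 4 + 6 + 15 = 31 ≤ 42, value 10 + 9 + 2 + 9 = 30.
crate E + crate H + crate C + crate G + crate F: weight 6 + 13 + 4 + 6 + 13 = 42 ≤ 42, value 10 + 8 + 9 + 2 + 2 = 31.
crate E + crate H + crate C + crate A: weight 6 + 13 + 4 + 15 = 38 ≤ 42, value 10 + 8 + 9 + 9 = 36.
Best is crate E, crate H, crate C, and crate A with total value 36.

36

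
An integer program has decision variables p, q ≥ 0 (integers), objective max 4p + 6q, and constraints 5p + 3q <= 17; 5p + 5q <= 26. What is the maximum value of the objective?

(p,q)=(0,5) is feasible, giving 30.
(p,q)=(1,4) is feasible, giving 28.
(p,q)=(0,4) is feasible, giving 24.
No feasible integer point exceeds 30.

30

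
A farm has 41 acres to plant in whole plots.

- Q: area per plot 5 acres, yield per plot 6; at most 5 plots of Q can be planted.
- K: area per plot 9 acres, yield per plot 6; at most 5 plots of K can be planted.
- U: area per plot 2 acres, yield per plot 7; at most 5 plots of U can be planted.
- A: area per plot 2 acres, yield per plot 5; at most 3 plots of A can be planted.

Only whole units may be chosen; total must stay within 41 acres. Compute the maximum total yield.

U has the best ratio (7/2); taking only U gives at most 5×7 = 35 (stopped by the supply cap of 5).
Mixing does better — 5×Q, 5×U, and 3×A: area 41 ≤ 41, yield 5·6 + 5·7 + 3·5 = 80.

80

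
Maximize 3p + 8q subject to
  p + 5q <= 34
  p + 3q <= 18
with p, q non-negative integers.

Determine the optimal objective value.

54

(p,q)=(18,0): 1·18+5·0=18≤34, 1·18+3·0=18≤18, objective 54.
(p,q)=(17,0): 1·17+5·0=17≤34, 1·17+3·0=17≤18, objective 51.
Maximum is 54 at (p,q)=(18,0).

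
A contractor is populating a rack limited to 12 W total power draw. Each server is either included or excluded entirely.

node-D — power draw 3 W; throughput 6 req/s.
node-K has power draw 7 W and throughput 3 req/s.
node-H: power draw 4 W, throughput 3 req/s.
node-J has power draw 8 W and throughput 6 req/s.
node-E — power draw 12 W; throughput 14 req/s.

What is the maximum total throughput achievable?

Treat it as a binary knapsack problem.
Allowing fractional choices, the relaxed optimum would be about 16.5, but servers are indivisible.
node-D + node-H: power draw 3 + 4 = 7 ≤ 12, throughput 6 + 3 = 9.
node-D + node-J: power draw 3 + 8 = 11 ≤ 12, throughput 6 + 6 = 12.
node-E: power draw 12 ≤ 12, throughput 14.
Best is node-E with total throughput 14.

14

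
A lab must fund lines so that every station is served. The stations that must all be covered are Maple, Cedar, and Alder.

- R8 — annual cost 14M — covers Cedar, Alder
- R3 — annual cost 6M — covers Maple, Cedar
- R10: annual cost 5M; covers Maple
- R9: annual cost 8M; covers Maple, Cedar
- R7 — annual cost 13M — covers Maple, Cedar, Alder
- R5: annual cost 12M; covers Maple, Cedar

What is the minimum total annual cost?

13

The greedy cost-per-new-station heuristic would pick R3 and R7 for 19, but a cheaper cover exists.
R7 alone covers Maple, Cedar, Alder — every station.
Total annual cost: 13.
No cover costs less than 13.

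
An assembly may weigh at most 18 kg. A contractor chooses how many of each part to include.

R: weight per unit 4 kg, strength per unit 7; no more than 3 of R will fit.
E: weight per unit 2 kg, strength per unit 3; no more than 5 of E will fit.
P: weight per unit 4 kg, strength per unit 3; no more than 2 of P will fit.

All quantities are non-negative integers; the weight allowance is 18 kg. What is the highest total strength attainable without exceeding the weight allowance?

30

3×R and 3×E: weight 18 ≤ 18, strength 3·7 + 3·3 = 30.
2×R and 5×E: weight 18 ≤ 18, strength 2·7 + 5·3 = 29.
Best is 30.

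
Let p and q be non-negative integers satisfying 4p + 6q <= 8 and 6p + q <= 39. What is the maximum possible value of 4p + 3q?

(p,q)=(2,0): 4·2+6·0=8≤8, 6·2+1·0=12≤39, objective 8.
(p,q)=(1,0): 4·1+6·0=4≤8, 6·1+1·0=6≤39, objective 4.
The best lattice point is (2,0), giving 8.

8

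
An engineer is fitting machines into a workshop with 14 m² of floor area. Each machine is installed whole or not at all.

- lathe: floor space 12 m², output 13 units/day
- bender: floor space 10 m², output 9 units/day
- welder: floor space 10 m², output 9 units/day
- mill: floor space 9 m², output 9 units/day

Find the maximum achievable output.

Allowing fractional choices, the relaxed optimum would be about 15.0, but machines are indivisible.
lathe: floor space 12 ≤ 14, output 13.
mill: floor space 9 ≤ 14, output 9.
Best is lathe with total output 13.

13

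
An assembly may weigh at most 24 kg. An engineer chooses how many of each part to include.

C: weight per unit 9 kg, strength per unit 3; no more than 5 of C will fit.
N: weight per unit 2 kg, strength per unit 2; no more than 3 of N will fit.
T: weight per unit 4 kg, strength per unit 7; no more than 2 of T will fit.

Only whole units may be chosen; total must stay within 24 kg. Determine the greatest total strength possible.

23

1×C, 2×N, and 2×T: weight 21 ≤ 24, strength 1·3 + 2·2 + 2·7 = 21.
1×C, 3×N, and 2×T: weight 23 ≤ 24, strength 1·3 + 3·2 + 2·7 = 23.
Best is 23.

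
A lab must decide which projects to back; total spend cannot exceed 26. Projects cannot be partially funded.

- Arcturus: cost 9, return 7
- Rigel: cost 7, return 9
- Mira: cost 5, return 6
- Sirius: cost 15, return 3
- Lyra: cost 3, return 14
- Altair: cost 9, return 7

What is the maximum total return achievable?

36

Arcturus + Mira + Lyra + Altair: cost 9 + 5 + 3 + 9 = 26 ≤ 26, return 7 + 6 + 14 + 7 = 34.
Rigel + Mira + Lyra + Altair: cost 7 + 5 + 3 + 9 = 24 ≤ 26, return 9 + 6 + 14 + 7 = 36.
Arcturus + Rigel + Mira + Lyra: cost 9 + 7 + 5 + 3 = 24 ≤ 26, return 7 + 9 + 6 + 14 = 36.
The maximum return is 36; one optimal choice is Arcturus, Rigel, Mira, and Lyra.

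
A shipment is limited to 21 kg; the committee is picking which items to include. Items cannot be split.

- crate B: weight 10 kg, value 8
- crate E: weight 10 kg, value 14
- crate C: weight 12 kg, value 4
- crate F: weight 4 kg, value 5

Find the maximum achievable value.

Allowing fractional choices, the relaxed optimum would be about 24.6, but items are indivisible.
crate E: weight 10 ≤ 21, value 14.
crate B + crate E: weight 10 + 10 = 20 ≤ 21, value 8 + 14 = 22.
crate E + crate F: weight 10 + 4 = 14 ≤ 21, value 14 + 5 = 19.
Best is crate B and crate E with total value 22.

22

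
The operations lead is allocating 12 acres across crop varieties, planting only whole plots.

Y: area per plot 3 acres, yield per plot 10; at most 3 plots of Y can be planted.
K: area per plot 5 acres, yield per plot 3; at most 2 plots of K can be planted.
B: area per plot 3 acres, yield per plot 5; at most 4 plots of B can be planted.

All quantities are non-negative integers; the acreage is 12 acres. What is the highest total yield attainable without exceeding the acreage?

3×Y and 1×B: area 12 ≤ 12, yield 3·10 + 1·5 = 35.
2×Y and 2×B: area 12 ≤ 12, yield 2·10 + 2·5 = 30.
Best is 35.

35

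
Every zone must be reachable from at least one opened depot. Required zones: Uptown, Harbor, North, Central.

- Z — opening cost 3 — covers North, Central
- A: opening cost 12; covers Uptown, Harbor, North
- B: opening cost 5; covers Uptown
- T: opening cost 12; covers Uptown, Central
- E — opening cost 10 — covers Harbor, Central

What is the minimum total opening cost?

15

The greedy cost-per-new-zone heuristic would pick Z, B, and E for 18, but a cheaper cover exists.
Choose Z and A: together they cover Uptown, Harbor, North, Central — every zone.
Total opening cost: 3 + 12 = 15.
No cover costs less than 15.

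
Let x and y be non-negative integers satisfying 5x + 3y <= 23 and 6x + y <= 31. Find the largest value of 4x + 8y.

(x,y)=(0,7) is feasible, giving 56.
(x,y)=(1,6) is feasible, giving 52.
(x,y)=(0,6) is feasible, giving 48.
Maximum is 56 at (x,y)=(0,7).

56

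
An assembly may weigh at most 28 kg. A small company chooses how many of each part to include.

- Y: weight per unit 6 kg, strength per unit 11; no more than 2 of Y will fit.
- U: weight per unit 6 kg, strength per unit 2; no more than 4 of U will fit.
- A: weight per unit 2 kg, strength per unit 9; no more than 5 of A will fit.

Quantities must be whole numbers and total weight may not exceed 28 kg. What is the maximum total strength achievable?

2×Y, 1×U, and 5×A: weight 28 ≤ 28, strength 2·11 + 1·2 + 5·9 = 69.
2×Y and 5×A: weight 22 ≤ 28, strength 2·11 + 5·9 = 67.
Best is 69.

69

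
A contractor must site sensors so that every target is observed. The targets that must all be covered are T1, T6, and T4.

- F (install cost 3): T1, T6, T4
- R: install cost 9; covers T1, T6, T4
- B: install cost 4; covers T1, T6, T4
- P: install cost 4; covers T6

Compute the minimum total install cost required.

F alone covers T1, T6, T4 — every target.
Total install cost: 3.
No cover costs less than 3.

3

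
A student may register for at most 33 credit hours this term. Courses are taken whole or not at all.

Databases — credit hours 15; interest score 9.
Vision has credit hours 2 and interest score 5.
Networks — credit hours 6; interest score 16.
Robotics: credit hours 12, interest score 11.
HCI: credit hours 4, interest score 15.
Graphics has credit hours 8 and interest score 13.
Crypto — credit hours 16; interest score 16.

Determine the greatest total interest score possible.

60

Allowing fractional choices, the relaxed optimum would be about 62.0, but courses are indivisible.
Vision + Networks + Robotics + HCI + Graphics: credit hours 2 + 6 + 12 + 4 + 8 = 32 ≤ 33, interest score 5 + 16 + 11 + 15 + 13 = 60.
Networks + Robotics + HCI + Graphics: credit hours 6 + 12 + 4 + 8 = 30 ≤ 33, interest score 16 + 11 + 15 + 13 = 55.
Databases + Networks + HCI + Graphics: credit hours 15 + 6 + 4 + 8 = 33 ≤ 33, interest score 9 + 16 + 15 + 13 = 53.
Best is Vision, Networks, Robotics, HCI, and Graphics with total interest score 60.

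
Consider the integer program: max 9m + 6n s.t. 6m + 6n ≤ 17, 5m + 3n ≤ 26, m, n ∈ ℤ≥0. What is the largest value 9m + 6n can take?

Relaxing integrality, the LP optimum is 25.50 at (m,n) = (2.83, 0), which is not an integer point.
(m,n)=(2,0) is feasible, giving 18.
(m,n)=(1,1) is feasible, giving 15.
The best lattice point is (2,0), giving 18.

18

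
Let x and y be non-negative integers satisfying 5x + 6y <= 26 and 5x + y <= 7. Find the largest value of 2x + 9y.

36

The continuous relaxation peaks at (0, 4.33) with value 39.00; rounding to a feasible lattice point costs some objective.
(x,y)=(0,4): 5·0+6·4=24≤26, 5·0+1·4=4≤7, objective 36.
(x,y)=(0,3): 5·0+6·3=18≤26, 5·0+1·3=3≤7, objective 27.
Maximum is 36 at (x,y)=(0,4).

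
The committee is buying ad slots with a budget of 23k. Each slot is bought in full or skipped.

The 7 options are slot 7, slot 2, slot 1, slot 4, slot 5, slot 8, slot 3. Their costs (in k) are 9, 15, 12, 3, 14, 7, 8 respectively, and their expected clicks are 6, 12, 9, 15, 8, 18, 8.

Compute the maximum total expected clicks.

42

slot 1 + slot 4 + slot 8: cost 12 + 3 + 7 = 22 ≤ 23, expected clicks 9 + 15 + 18 = 42.
slot 4 + slot 8 + slot 3: cost 3 + 7 + 8 = 18 ≤ 23, expected clicks 15 + 18 + 8 = 41.
Best is slot 1, slot 4, and slot 8 with total expected clicks 42.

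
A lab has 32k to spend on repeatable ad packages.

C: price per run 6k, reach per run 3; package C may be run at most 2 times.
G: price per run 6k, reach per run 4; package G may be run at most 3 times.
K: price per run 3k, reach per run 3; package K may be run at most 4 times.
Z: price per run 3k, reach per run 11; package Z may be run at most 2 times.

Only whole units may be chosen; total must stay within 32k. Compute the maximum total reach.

This is a bounded integer knapsack.
Z has the best ratio (11/3); taking only Z gives at most 2×11 = 22 (stopped by the supply cap of 2).
Mixing does better — 2×G, 4×K, and 2×Z: price 30 ≤ 32, reach 2·4 + 4·3 + 2·11 = 42.

42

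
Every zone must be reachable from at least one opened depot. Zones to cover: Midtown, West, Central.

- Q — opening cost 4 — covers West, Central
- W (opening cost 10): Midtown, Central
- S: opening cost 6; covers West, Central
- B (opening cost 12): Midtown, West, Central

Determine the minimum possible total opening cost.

12

The greedy cost-per-new-zone heuristic would pick Q and W for 14, but a cheaper cover exists.
B alone covers Midtown, West, Central — every zone.
Total opening cost: 12.
No cover costs less than 12.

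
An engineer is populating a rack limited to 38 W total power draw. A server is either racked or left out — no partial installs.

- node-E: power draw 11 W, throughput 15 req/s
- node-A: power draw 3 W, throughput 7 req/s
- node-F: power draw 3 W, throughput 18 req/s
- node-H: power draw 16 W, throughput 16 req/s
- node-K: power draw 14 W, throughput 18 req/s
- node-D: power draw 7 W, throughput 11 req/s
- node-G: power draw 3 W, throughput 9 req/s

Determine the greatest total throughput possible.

node-E + node-A + node-F + node-K + node-D: power draw 11 + 3 + 3 + 14 + 7 = 38 ≤ 38, throughput 15 + 7 + 18 + 18 + 11 = 69.
node-E + node-F + node-K + node-D + node-G: power draw 11 + 3 + 14 + 7 + 3 = 38 ≤ 38, throughput 15 + 18 + 18 + 11 + 9 = 71.
node-E + node-A + node-F + node-K + node-G: power draw 11 + 3 + 3 + 14 + 3 = 34 ≤ 38, throughput 15 + 7 + 18 + 18 + 9 = 67.
Best is node-E, node-F, node-K, node-D, and node-G with total throughput 71.

71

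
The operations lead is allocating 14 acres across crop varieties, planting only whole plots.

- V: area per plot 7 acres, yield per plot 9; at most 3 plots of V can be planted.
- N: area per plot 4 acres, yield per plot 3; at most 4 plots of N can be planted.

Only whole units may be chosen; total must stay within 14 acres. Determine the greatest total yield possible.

2×V: area 14 ≤ 14, yield 2·9 = 18.
1×V and 1×N: area 11 ≤ 14, yield 1·9 + 1·3 = 12.
Best is 18.

18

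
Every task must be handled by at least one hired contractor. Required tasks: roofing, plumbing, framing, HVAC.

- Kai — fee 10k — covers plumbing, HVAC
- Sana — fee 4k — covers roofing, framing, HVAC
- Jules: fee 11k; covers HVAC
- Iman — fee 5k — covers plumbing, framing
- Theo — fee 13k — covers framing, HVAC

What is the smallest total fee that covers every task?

Choose Sana and Iman: together they cover roofing, plumbing, framing, HVAC — every task.
Total fee: 4 + 5 = 9.
No cover costs less than 9.

9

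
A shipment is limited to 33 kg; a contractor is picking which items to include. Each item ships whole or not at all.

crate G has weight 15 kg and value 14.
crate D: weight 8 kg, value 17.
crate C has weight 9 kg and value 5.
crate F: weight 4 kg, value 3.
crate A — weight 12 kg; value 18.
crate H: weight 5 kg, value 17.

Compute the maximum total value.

Treat it as a binary knapsack problem.
Take crate D, crate F, crate A, and crate H: weight 8 + 4 + 12 + 5 = 29 ≤ 33, value 17 + 3 + 18 + 17 = 55.
No other feasible combination does better.

55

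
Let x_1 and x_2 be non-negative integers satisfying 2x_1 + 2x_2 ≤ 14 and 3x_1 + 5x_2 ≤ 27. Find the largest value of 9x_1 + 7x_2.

63

(x_1,x_2)=(7,0) is feasible, giving 63.
(x_1,x_2)=(6,1) is feasible, giving 61.
(x_1,x_2)=(6,0) is feasible, giving 54.
Maximum is 63 at (x_1,x_2)=(7,0).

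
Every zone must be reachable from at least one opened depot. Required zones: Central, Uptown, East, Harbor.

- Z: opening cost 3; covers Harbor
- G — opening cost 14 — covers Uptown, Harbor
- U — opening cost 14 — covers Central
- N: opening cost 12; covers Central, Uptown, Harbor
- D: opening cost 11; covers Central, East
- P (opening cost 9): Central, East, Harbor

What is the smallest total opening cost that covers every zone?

Choose N and P: together they cover Central, Uptown, East, Harbor — every zone.
Total opening cost: 12 + 9 = 21.

21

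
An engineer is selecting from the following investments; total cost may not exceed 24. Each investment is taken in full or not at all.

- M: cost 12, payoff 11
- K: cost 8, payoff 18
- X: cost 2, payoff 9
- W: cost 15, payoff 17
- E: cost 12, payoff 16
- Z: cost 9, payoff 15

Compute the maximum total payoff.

Allowing fractional choices, the relaxed optimum would be about 48.7, but investments are indivisible.
X + E + Z: cost 2 + 12 + 9 = 23 ≤ 24, payoff 9 + 16 + 15 = 40.
K + X + Z: cost 8 + 2 + 9 = 19 ≤ 24, payoff 18 + 9 + 15 = 42.
K + X + E: cost 8 + 2 + 12 = 22 ≤ 24, payoff 18 + 9 + 16 = 43.
Best is K, X, and E with total payoff 43.

43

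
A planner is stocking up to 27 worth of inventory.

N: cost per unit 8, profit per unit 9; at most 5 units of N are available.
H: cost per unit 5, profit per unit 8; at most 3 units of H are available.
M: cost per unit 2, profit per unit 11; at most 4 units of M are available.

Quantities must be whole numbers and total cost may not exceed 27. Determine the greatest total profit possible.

69

M has the best ratio (11/2); taking only M gives at most 4×11 = 44 (stopped by the supply cap of 4).
Mixing does better — 1×N, 2×H, and 4×M: cost 26 ≤ 27, profit 1·9 + 2·8 + 4·11 = 69.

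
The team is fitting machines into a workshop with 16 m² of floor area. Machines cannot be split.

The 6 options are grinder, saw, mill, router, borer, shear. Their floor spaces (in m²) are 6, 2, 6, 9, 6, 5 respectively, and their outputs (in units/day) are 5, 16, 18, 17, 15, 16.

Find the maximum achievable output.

50

Allowing fractional choices, the relaxed optimum would be about 57.5, but machines are indivisible.
saw + mill + borer: floor space 2 + 6 + 6 = 14 ≤ 16, output 16 + 18 + 15 = 49.
saw + mill + shear: floor space 2 + 6 + 5 = 13 ≤ 16, output 16 + 18 + 16 = 50.
Best is saw, mill, and shear with total output 50.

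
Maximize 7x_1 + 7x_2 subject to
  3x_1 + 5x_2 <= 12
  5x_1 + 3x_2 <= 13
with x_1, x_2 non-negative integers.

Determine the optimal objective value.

Relaxing integrality, the LP optimum is 21.88 at (x_1,x_2) = (1.81, 1.31), which is not an integer point.
(x_1,x_2)=(2,1): 3·2+5·1=11≤12, 5·2+3·1=13≤13, objective 21.
(x_1,x_2)=(1,1): 3·1+5·1=8≤12, 5·1+3·1=8≤13, objective 14.
(x_1,x_2)=(2,0): 3·2+5·0=6≤12, 5·2+3·0=10≤13, objective 14.
(x_1,x_2)=(0,2): 3·0+5·2=10≤12, 5·0+3·2=6≤13, objective 14.
Maximum is 21 at (x_1,x_2)=(2,1).

21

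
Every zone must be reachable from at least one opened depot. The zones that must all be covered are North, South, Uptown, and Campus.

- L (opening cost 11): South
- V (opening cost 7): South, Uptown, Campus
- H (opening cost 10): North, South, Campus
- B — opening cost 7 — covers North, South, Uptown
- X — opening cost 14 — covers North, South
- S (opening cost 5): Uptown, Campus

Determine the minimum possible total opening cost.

This is an integer covering problem.
The greedy cost-per-new-zone heuristic would pick V and B for 14, but a cheaper cover exists.
Choose B and S: together they cover North, South, Uptown, Campus — every zone.
Total opening cost: 7 + 5 = 12.
No cover costs less than 12.

12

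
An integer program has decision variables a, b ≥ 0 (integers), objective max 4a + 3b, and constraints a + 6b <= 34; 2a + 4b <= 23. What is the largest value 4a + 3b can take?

44

Relaxing integrality, the LP optimum is 46.00 at (a,b) = (11.5, 0), which is not an integer point.
(a,b)=(11,0): 1·11+6·0=11≤34, 2·11+4·0=22≤23, objective 44.
(a,b)=(10,0): 1·10+6·0=10≤34, 2·10+4·0=20≤23, objective 40.
The best lattice point is (11,0), giving 44.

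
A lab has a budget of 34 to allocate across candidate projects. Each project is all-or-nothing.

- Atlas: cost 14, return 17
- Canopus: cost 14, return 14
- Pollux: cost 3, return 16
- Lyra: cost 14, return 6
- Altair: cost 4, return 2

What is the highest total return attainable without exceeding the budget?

47

This is an integer program with binary decision variables.
Allowing fractional choices, the relaxed optimum would be about 48.5, but projects are indivisible.
Atlas + Canopus + Pollux: cost 14 + 14 + 3 = 31 ≤ 34, return 17 + 14 + 16 = 47.
Atlas + Pollux + Lyra: cost 14 + 3 + 14 = 31 ≤ 34, return 17 + 16 + 6 = 39.
Canopus + Pollux + Lyra: cost 14 + 3 + 14 = 31 ≤ 34, return 14 + 16 + 6 = 36.
Best is Atlas, Canopus, and Pollux with total return 47.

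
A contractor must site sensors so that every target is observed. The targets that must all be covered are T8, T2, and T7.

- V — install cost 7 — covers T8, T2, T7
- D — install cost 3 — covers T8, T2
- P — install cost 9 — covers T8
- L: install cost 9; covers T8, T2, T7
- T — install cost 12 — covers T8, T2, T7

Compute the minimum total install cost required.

7

The greedy cost-per-new-target heuristic would pick D and V for 10, but a cheaper cover exists.
V alone covers T8, T2, T7 — every target.
Total install cost: 7.
No cover costs less than 7.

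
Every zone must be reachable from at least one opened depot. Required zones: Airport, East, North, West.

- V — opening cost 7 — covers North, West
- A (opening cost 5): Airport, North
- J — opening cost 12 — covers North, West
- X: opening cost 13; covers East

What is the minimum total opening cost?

25

Choose V, A, and X: together they cover Airport, East, North, West — every zone.
Total opening cost: 7 + 5 + 13 = 25.
No cover costs less than 25.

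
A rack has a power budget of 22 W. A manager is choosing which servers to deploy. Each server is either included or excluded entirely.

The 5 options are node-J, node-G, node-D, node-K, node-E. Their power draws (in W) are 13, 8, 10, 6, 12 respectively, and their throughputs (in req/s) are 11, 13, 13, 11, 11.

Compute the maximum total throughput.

Allowing fractional choices, the relaxed optimum would be about 34.4, but servers are indivisible.
node-G + node-K: power draw 8 + 6 = 14 ≤ 22, throughput 13 + 11 = 24.
node-G + node-D: power draw 8 + 10 = 18 ≤ 22, throughput 13 + 13 = 26.
node-D + node-K: power draw 10 + 6 = 16 ≤ 22, throughput 13 + 11 = 24.
Best is node-G and node-D with total throughput 26.

26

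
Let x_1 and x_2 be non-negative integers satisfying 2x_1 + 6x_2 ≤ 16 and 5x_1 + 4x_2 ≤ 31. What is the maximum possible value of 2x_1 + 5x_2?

15

(x_1,x_2)=(5,1) is feasible, giving 15.
(x_1,x_2)=(4,1) is feasible, giving 13.
The best lattice point is (5,1), giving 15.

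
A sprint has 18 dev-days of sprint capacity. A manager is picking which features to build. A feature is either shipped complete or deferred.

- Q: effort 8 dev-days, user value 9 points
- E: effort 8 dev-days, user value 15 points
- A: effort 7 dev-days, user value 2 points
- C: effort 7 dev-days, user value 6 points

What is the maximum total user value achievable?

Allowing fractional choices, the relaxed optimum would be about 25.7, but features are indivisible.
Q + E: effort 8 + 8 = 16 ≤ 18, user value 9 + 15 = 24.
E + A: effort 8 + 7 = 15 ≤ 18, user value 15 + 2 = 17.
E + C: effort 8 + 7 = 15 ≤ 18, user value 15 + 6 = 21.
Best is Q and E with total user value 24.

24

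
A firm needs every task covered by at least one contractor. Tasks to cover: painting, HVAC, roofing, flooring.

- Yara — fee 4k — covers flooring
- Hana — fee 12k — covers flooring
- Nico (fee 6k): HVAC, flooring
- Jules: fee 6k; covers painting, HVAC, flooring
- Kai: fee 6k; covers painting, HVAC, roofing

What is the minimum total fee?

The greedy cost-per-new-task heuristic would pick Jules and Kai for 12, but a cheaper cover exists.
Choose Yara and Kai: together they cover painting, HVAC, roofing, flooring — every task.
Total fee: 4 + 6 = 10.
No cover costs less than 10.

10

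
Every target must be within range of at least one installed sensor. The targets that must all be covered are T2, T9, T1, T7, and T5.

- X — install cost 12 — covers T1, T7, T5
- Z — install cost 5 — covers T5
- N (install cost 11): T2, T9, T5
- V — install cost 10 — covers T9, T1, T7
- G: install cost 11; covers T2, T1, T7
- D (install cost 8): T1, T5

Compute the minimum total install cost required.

This is a weighted set-cover instance.
The greedy cost-per-new-target heuristic would pick V, Z, and N for 26, but a cheaper cover exists.
Choose N and V: together they cover T2, T9, T1, T7, T5 — every target.
Total install cost: 11 + 10 = 21.
No cover costs less than 21.

21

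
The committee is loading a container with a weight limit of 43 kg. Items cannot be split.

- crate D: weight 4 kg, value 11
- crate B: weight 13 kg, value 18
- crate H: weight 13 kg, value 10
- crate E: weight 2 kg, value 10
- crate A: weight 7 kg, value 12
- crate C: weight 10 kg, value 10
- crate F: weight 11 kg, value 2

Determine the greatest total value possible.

61

Treat it as a binary knapsack problem.
Allowing fractional choices, the relaxed optimum would be about 66.4, but items are indivisible.
crate D + crate B + crate H + crate E + crate A: weight 4 + 13 + 13 + 2 + 7 = 39 ≤ 43, value 11 + 18 + 10 + 10 + 12 = 61.
crate D + crate B + crate H + crate E + crate C: weight 4 + 13 + 13 + 2 + 10 = 42 ≤ 43, value 11 + 18 + 10 + 10 + 10 = 59.
crate D + crate B + crate E + crate A + crate C: weight 4 + 13 + 2 + 7 + 10 = 36 ≤ 43, value 11 + 18 + 10 + 12 + 10 = 61.
The maximum value is 61; one optimal choice is crate D, crate B, crate E, crate A, and crate C.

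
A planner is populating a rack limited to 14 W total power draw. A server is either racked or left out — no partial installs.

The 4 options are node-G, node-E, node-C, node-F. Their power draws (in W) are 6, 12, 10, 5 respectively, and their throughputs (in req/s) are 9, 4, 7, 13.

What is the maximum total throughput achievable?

Allowing fractional choices, the relaxed optimum would be about 24.1, but servers are indivisible.
node-G + node-F: power draw 6 + 5 = 11 ≤ 14, throughput 9 + 13 = 22.
node-G: power draw 6 ≤ 14, throughput 9.
node-F: power draw 5 ≤ 14, throughput 13.
Best is node-G and node-F with total throughput 22.

22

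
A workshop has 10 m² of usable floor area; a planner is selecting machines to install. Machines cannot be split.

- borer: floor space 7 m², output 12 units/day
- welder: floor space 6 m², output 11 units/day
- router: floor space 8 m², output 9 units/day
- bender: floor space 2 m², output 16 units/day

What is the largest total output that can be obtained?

Take borer and bender: floor space 7 + 2 = 9 ≤ 10, output 12 + 16 = 28.
No other feasible combination does better.

28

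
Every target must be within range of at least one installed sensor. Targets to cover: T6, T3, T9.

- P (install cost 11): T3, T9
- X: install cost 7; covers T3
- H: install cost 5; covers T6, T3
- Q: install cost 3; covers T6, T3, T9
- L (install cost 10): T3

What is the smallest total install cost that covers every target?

This is a weighted set-cover instance.
Q alone covers T6, T3, T9 — every target.
Total install cost: 3.
No cover costs less than 3.

3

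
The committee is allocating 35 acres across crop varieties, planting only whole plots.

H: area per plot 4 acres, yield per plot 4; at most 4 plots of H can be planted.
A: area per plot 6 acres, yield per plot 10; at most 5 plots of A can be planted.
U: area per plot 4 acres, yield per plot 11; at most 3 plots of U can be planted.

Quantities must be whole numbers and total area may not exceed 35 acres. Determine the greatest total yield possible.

This is a bounded integer knapsack.
1×H, 3×A, and 3×U: area 34 ≤ 35, yield 1·4 + 3·10 + 3·11 = 67.
3×A and 3×U: area 30 ≤ 35, yield 3·10 + 3·11 = 63.
Best is 67.

67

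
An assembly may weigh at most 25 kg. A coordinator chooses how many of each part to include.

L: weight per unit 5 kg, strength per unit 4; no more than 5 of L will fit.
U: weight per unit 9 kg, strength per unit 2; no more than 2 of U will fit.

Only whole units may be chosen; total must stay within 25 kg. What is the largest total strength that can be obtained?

20

This is a bounded integer knapsack.
Take 5×L: weight 25 ≤ 25, strength 5·4 = 20.
L has the best ratio (4/5) and is taken to its limit of 5; remaining capacity is filled optimally with the others.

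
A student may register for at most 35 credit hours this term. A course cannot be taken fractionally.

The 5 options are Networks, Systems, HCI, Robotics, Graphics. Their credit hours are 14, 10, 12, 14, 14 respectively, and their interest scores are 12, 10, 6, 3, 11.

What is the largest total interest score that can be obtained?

23

This is an integer program with binary decision variables.
Take Networks and Graphics: credit hours 14 + 14 = 28 ≤ 35, interest score 12 + 11 = 23.
No other feasible combination does better.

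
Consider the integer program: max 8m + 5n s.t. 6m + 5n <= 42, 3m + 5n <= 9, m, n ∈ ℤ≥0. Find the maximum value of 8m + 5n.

24

(m,n)=(3,0): 6·3+5·0=18≤42, 3·3+5·0=9≤9, objective 24.
(m,n)=(2,0): 6·2+5·0=12≤42, 3·2+5·0=6≤9, objective 16.
Maximum is 24 at (m,n)=(3,0).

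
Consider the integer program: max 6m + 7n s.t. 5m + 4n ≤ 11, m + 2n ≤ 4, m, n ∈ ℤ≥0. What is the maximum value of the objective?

14

Relaxing integrality, the LP optimum is 16.50 at (m,n) = (1, 1.5), which is not an integer point.
(m,n)=(0,2): 5·0+4·2=8≤11, 1·0+2·2=4≤4, objective 14.
(m,n)=(1,1): 5·1+4·1=9≤11, 1·1+2·1=3≤4, objective 13.
(m,n)=(2,0): 5·2+4·0=10≤11, 1·2+2·0=2≤4, objective 12.
The best lattice point is (0,2), giving 14.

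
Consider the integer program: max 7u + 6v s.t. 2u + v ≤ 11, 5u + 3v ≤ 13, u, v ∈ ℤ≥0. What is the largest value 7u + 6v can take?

24

(u,v)=(0,4) is feasible, giving 24.
(u,v)=(0,3) is feasible, giving 18.
Maximum is 24 at (u,v)=(0,4).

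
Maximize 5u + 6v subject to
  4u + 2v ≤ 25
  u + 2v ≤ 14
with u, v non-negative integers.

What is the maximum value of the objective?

The continuous relaxation peaks at (3.67, 5.17) with value 49.33; rounding to a feasible lattice point costs some objective.
(u,v)=(2,6): 4·2+2·6=20≤25, 1·2+2·6=14≤14, objective 46.
(u,v)=(3,5): 4·3+2·5=22≤25, 1·3+2·5=13≤14, objective 45.
No feasible integer point exceeds 46.

46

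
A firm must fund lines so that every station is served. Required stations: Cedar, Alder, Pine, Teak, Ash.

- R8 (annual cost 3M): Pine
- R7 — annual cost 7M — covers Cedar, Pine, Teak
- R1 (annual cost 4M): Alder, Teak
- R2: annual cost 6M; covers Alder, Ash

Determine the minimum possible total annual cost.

This is a weighted set-cover instance.
Choose R7 and R2: together they cover Cedar, Alder, Pine, Teak, Ash — every station.
Total annual cost: 7 + 6 = 13.

13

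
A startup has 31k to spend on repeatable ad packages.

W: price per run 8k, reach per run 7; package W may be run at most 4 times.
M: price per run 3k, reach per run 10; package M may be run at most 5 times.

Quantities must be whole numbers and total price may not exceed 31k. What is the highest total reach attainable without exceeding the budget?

64

M has the best ratio (10/3); taking only M gives at most 5×10 = 50 (stopped by the supply cap of 5).
Mixing does better — 2×W and 5×M: price 31 ≤ 31, reach 2·7 + 5·10 = 64.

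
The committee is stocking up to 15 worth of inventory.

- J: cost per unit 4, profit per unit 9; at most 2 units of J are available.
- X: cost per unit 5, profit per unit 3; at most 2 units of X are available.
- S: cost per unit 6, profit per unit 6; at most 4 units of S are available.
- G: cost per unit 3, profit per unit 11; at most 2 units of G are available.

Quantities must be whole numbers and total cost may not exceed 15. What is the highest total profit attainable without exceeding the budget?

This is a bounded integer knapsack.
G has the best ratio (11/3); taking only G gives at most 2×11 = 22 (stopped by the supply cap of 2).
Mixing does better — 2×J and 2×G: cost 14 ≤ 15, profit 2·9 + 2·11 = 40.

40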